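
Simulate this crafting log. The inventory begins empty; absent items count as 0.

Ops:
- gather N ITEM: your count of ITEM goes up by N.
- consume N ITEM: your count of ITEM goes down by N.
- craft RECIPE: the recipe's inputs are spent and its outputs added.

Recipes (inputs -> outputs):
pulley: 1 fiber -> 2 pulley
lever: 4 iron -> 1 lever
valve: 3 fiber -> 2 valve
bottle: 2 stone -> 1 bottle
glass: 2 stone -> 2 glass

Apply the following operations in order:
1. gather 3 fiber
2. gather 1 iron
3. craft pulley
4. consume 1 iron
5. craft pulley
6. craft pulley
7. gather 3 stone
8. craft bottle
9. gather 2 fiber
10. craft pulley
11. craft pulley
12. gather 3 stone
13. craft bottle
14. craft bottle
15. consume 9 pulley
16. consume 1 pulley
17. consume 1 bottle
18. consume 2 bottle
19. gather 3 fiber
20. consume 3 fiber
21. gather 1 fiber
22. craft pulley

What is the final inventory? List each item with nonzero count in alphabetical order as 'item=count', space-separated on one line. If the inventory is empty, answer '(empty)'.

After 1 (gather 3 fiber): fiber=3
After 2 (gather 1 iron): fiber=3 iron=1
After 3 (craft pulley): fiber=2 iron=1 pulley=2
After 4 (consume 1 iron): fiber=2 pulley=2
After 5 (craft pulley): fiber=1 pulley=4
After 6 (craft pulley): pulley=6
After 7 (gather 3 stone): pulley=6 stone=3
After 8 (craft bottle): bottle=1 pulley=6 stone=1
After 9 (gather 2 fiber): bottle=1 fiber=2 pulley=6 stone=1
After 10 (craft pulley): bottle=1 fiber=1 pulley=8 stone=1
After 11 (craft pulley): bottle=1 pulley=10 stone=1
After 12 (gather 3 stone): bottle=1 pulley=10 stone=4
After 13 (craft bottle): bottle=2 pulley=10 stone=2
After 14 (craft bottle): bottle=3 pulley=10
After 15 (consume 9 pulley): bottle=3 pulley=1
After 16 (consume 1 pulley): bottle=3
After 17 (consume 1 bottle): bottle=2
After 18 (consume 2 bottle): (empty)
After 19 (gather 3 fiber): fiber=3
After 20 (consume 3 fiber): (empty)
After 21 (gather 1 fiber): fiber=1
After 22 (craft pulley): pulley=2

Answer: pulley=2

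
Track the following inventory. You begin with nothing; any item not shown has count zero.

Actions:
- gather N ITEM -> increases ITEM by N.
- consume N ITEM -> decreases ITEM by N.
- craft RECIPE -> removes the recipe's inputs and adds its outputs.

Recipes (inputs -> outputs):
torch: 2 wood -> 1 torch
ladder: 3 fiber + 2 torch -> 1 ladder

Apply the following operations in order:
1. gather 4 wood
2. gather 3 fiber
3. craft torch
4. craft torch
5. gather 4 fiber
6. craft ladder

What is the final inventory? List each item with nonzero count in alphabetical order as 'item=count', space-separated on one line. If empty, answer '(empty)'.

After 1 (gather 4 wood): wood=4
After 2 (gather 3 fiber): fiber=3 wood=4
After 3 (craft torch): fiber=3 torch=1 wood=2
After 4 (craft torch): fiber=3 torch=2
After 5 (gather 4 fiber): fiber=7 torch=2
After 6 (craft ladder): fiber=4 ladder=1

Answer: fiber=4 ladder=1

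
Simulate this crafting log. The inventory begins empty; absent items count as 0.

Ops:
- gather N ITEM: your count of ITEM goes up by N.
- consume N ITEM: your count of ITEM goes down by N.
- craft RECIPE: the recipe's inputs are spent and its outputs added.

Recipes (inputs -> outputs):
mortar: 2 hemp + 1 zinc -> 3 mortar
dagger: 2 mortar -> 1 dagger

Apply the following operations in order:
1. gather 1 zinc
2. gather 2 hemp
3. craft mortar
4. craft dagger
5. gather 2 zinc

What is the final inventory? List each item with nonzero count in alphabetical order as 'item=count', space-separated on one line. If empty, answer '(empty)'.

After 1 (gather 1 zinc): zinc=1
After 2 (gather 2 hemp): hemp=2 zinc=1
After 3 (craft mortar): mortar=3
After 4 (craft dagger): dagger=1 mortar=1
After 5 (gather 2 zinc): dagger=1 mortar=1 zinc=2

Answer: dagger=1 mortar=1 zinc=2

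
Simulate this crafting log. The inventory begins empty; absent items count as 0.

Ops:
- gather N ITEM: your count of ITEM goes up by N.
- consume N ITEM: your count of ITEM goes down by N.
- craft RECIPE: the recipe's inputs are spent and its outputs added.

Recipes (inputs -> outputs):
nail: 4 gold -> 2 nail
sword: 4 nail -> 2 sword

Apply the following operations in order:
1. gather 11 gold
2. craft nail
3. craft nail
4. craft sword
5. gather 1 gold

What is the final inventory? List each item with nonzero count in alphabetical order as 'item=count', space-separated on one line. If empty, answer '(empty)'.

Answer: gold=4 sword=2

Derivation:
After 1 (gather 11 gold): gold=11
After 2 (craft nail): gold=7 nail=2
After 3 (craft nail): gold=3 nail=4
After 4 (craft sword): gold=3 sword=2
After 5 (gather 1 gold): gold=4 sword=2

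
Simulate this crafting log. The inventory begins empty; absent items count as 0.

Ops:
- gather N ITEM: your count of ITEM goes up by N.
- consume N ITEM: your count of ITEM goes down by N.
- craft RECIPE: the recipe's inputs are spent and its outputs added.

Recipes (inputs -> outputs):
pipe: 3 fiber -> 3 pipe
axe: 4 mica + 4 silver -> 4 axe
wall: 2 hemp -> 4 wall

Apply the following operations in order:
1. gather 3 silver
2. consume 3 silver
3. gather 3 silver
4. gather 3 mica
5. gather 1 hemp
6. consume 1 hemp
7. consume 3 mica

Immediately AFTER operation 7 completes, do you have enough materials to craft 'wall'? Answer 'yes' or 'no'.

Answer: no

Derivation:
After 1 (gather 3 silver): silver=3
After 2 (consume 3 silver): (empty)
After 3 (gather 3 silver): silver=3
After 4 (gather 3 mica): mica=3 silver=3
After 5 (gather 1 hemp): hemp=1 mica=3 silver=3
After 6 (consume 1 hemp): mica=3 silver=3
After 7 (consume 3 mica): silver=3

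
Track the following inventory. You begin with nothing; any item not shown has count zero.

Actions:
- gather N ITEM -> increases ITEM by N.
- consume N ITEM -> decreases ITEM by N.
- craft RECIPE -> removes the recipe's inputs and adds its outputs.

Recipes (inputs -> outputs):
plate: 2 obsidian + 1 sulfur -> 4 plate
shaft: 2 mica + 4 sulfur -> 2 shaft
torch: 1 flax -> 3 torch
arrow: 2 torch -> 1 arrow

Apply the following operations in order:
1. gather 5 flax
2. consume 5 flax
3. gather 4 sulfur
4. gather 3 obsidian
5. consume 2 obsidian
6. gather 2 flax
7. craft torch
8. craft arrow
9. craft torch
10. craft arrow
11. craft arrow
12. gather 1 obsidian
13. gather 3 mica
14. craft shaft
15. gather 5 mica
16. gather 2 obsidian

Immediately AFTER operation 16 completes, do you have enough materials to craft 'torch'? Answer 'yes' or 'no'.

After 1 (gather 5 flax): flax=5
After 2 (consume 5 flax): (empty)
After 3 (gather 4 sulfur): sulfur=4
After 4 (gather 3 obsidian): obsidian=3 sulfur=4
After 5 (consume 2 obsidian): obsidian=1 sulfur=4
After 6 (gather 2 flax): flax=2 obsidian=1 sulfur=4
After 7 (craft torch): flax=1 obsidian=1 sulfur=4 torch=3
After 8 (craft arrow): arrow=1 flax=1 obsidian=1 sulfur=4 torch=1
After 9 (craft torch): arrow=1 obsidian=1 sulfur=4 torch=4
After 10 (craft arrow): arrow=2 obsidian=1 sulfur=4 torch=2
After 11 (craft arrow): arrow=3 obsidian=1 sulfur=4
After 12 (gather 1 obsidian): arrow=3 obsidian=2 sulfur=4
After 13 (gather 3 mica): arrow=3 mica=3 obsidian=2 sulfur=4
After 14 (craft shaft): arrow=3 mica=1 obsidian=2 shaft=2
After 15 (gather 5 mica): arrow=3 mica=6 obsidian=2 shaft=2
After 16 (gather 2 obsidian): arrow=3 mica=6 obsidian=4 shaft=2

Answer: no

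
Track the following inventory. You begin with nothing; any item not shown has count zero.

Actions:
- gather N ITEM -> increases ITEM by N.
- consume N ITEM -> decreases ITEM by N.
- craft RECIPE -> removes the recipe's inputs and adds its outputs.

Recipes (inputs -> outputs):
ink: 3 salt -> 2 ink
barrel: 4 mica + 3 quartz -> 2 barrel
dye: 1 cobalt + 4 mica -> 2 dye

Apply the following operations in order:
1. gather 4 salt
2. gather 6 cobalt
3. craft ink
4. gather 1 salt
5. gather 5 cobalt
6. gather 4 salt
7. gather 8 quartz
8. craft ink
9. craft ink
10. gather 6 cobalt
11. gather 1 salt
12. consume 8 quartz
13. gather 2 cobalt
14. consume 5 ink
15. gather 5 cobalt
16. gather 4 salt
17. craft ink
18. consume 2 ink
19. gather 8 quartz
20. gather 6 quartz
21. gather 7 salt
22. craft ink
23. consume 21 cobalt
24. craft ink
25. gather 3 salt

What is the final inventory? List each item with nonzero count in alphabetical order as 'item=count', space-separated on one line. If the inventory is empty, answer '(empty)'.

After 1 (gather 4 salt): salt=4
After 2 (gather 6 cobalt): cobalt=6 salt=4
After 3 (craft ink): cobalt=6 ink=2 salt=1
After 4 (gather 1 salt): cobalt=6 ink=2 salt=2
After 5 (gather 5 cobalt): cobalt=11 ink=2 salt=2
After 6 (gather 4 salt): cobalt=11 ink=2 salt=6
After 7 (gather 8 quartz): cobalt=11 ink=2 quartz=8 salt=6
After 8 (craft ink): cobalt=11 ink=4 quartz=8 salt=3
After 9 (craft ink): cobalt=11 ink=6 quartz=8
After 10 (gather 6 cobalt): cobalt=17 ink=6 quartz=8
After 11 (gather 1 salt): cobalt=17 ink=6 quartz=8 salt=1
After 12 (consume 8 quartz): cobalt=17 ink=6 salt=1
After 13 (gather 2 cobalt): cobalt=19 ink=6 salt=1
After 14 (consume 5 ink): cobalt=19 ink=1 salt=1
After 15 (gather 5 cobalt): cobalt=24 ink=1 salt=1
After 16 (gather 4 salt): cobalt=24 ink=1 salt=5
After 17 (craft ink): cobalt=24 ink=3 salt=2
After 18 (consume 2 ink): cobalt=24 ink=1 salt=2
After 19 (gather 8 quartz): cobalt=24 ink=1 quartz=8 salt=2
After 20 (gather 6 quartz): cobalt=24 ink=1 quartz=14 salt=2
After 21 (gather 7 salt): cobalt=24 ink=1 quartz=14 salt=9
After 22 (craft ink): cobalt=24 ink=3 quartz=14 salt=6
After 23 (consume 21 cobalt): cobalt=3 ink=3 quartz=14 salt=6
After 24 (craft ink): cobalt=3 ink=5 quartz=14 salt=3
After 25 (gather 3 salt): cobalt=3 ink=5 quartz=14 salt=6

Answer: cobalt=3 ink=5 quartz=14 salt=6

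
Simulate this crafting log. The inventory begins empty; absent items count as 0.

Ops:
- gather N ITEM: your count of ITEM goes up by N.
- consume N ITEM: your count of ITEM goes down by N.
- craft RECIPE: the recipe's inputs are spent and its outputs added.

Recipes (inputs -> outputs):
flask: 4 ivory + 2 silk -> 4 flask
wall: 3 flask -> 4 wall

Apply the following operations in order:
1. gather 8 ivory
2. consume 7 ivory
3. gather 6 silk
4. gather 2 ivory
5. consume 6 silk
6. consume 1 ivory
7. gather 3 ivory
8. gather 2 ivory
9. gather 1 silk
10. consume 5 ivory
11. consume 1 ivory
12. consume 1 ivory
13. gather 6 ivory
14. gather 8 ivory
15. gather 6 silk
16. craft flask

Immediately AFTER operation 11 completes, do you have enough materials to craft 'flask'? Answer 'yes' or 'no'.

After 1 (gather 8 ivory): ivory=8
After 2 (consume 7 ivory): ivory=1
After 3 (gather 6 silk): ivory=1 silk=6
After 4 (gather 2 ivory): ivory=3 silk=6
After 5 (consume 6 silk): ivory=3
After 6 (consume 1 ivory): ivory=2
After 7 (gather 3 ivory): ivory=5
After 8 (gather 2 ivory): ivory=7
After 9 (gather 1 silk): ivory=7 silk=1
After 10 (consume 5 ivory): ivory=2 silk=1
After 11 (consume 1 ivory): ivory=1 silk=1

Answer: no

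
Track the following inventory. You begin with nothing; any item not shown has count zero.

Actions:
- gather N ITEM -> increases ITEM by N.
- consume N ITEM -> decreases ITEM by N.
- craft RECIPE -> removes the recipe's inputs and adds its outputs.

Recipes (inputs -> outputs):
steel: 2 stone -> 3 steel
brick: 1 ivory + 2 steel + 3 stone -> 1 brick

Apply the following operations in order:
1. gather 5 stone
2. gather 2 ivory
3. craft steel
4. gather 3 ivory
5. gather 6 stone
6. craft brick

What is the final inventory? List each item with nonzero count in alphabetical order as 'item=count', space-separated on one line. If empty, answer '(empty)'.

After 1 (gather 5 stone): stone=5
After 2 (gather 2 ivory): ivory=2 stone=5
After 3 (craft steel): ivory=2 steel=3 stone=3
After 4 (gather 3 ivory): ivory=5 steel=3 stone=3
After 5 (gather 6 stone): ivory=5 steel=3 stone=9
After 6 (craft brick): brick=1 ivory=4 steel=1 stone=6

Answer: brick=1 ivory=4 steel=1 stone=6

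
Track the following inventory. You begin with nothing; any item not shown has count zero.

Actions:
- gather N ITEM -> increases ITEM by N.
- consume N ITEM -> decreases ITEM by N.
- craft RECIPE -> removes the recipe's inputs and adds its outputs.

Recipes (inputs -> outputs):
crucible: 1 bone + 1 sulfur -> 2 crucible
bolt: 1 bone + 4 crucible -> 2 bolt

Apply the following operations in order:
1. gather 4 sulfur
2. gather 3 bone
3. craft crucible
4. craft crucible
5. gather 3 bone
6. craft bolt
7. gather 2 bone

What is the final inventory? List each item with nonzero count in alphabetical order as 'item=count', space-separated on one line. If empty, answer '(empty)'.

Answer: bolt=2 bone=5 sulfur=2

Derivation:
After 1 (gather 4 sulfur): sulfur=4
After 2 (gather 3 bone): bone=3 sulfur=4
After 3 (craft crucible): bone=2 crucible=2 sulfur=3
After 4 (craft crucible): bone=1 crucible=4 sulfur=2
After 5 (gather 3 bone): bone=4 crucible=4 sulfur=2
After 6 (craft bolt): bolt=2 bone=3 sulfur=2
After 7 (gather 2 bone): bolt=2 bone=5 sulfur=2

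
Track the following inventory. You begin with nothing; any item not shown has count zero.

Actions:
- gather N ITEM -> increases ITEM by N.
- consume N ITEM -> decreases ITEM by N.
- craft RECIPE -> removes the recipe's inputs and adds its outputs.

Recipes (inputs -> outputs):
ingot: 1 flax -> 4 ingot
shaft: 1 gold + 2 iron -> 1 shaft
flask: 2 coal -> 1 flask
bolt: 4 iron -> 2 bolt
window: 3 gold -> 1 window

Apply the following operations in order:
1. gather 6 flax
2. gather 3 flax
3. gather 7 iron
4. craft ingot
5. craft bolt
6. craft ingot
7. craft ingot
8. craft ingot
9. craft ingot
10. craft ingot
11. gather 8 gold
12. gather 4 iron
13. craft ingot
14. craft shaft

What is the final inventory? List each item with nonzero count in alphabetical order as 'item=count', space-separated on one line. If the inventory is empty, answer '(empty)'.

After 1 (gather 6 flax): flax=6
After 2 (gather 3 flax): flax=9
After 3 (gather 7 iron): flax=9 iron=7
After 4 (craft ingot): flax=8 ingot=4 iron=7
After 5 (craft bolt): bolt=2 flax=8 ingot=4 iron=3
After 6 (craft ingot): bolt=2 flax=7 ingot=8 iron=3
After 7 (craft ingot): bolt=2 flax=6 ingot=12 iron=3
After 8 (craft ingot): bolt=2 flax=5 ingot=16 iron=3
After 9 (craft ingot): bolt=2 flax=4 ingot=20 iron=3
After 10 (craft ingot): bolt=2 flax=3 ingot=24 iron=3
After 11 (gather 8 gold): bolt=2 flax=3 gold=8 ingot=24 iron=3
After 12 (gather 4 iron): bolt=2 flax=3 gold=8 ingot=24 iron=7
After 13 (craft ingot): bolt=2 flax=2 gold=8 ingot=28 iron=7
After 14 (craft shaft): bolt=2 flax=2 gold=7 ingot=28 iron=5 shaft=1

Answer: bolt=2 flax=2 gold=7 ingot=28 iron=5 shaft=1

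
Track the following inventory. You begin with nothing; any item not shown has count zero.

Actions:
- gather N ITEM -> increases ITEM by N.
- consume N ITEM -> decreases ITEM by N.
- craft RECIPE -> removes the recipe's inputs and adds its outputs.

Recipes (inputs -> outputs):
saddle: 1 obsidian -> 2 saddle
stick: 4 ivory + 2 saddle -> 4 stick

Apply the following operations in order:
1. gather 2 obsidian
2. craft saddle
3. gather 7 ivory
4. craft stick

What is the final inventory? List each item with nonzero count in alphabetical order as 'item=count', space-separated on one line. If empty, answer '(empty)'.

Answer: ivory=3 obsidian=1 stick=4

Derivation:
After 1 (gather 2 obsidian): obsidian=2
After 2 (craft saddle): obsidian=1 saddle=2
After 3 (gather 7 ivory): ivory=7 obsidian=1 saddle=2
After 4 (craft stick): ivory=3 obsidian=1 stick=4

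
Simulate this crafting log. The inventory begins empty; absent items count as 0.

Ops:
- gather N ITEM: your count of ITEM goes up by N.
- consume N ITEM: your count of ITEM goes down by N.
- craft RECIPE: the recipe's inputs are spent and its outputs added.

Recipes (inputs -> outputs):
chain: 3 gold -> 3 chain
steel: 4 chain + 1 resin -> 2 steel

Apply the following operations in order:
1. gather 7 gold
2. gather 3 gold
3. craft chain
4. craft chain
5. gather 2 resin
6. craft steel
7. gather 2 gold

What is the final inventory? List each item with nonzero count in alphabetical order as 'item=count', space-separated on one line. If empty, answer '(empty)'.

Answer: chain=2 gold=6 resin=1 steel=2

Derivation:
After 1 (gather 7 gold): gold=7
After 2 (gather 3 gold): gold=10
After 3 (craft chain): chain=3 gold=7
After 4 (craft chain): chain=6 gold=4
After 5 (gather 2 resin): chain=6 gold=4 resin=2
After 6 (craft steel): chain=2 gold=4 resin=1 steel=2
After 7 (gather 2 gold): chain=2 gold=6 resin=1 steel=2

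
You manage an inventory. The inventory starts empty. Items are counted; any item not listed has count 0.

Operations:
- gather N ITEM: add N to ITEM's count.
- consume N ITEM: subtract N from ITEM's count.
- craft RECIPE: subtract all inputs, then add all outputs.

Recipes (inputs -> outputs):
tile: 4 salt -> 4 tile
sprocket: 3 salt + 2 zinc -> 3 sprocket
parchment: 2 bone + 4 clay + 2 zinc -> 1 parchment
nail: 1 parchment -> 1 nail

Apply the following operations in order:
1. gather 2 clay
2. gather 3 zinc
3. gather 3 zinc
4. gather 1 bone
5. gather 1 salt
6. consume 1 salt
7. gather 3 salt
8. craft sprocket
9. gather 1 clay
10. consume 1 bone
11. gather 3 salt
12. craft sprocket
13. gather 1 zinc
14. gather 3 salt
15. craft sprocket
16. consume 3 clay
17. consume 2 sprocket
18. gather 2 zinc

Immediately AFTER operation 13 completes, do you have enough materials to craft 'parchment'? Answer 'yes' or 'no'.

Answer: no

Derivation:
After 1 (gather 2 clay): clay=2
After 2 (gather 3 zinc): clay=2 zinc=3
After 3 (gather 3 zinc): clay=2 zinc=6
After 4 (gather 1 bone): bone=1 clay=2 zinc=6
After 5 (gather 1 salt): bone=1 clay=2 salt=1 zinc=6
After 6 (consume 1 salt): bone=1 clay=2 zinc=6
After 7 (gather 3 salt): bone=1 clay=2 salt=3 zinc=6
After 8 (craft sprocket): bone=1 clay=2 sprocket=3 zinc=4
After 9 (gather 1 clay): bone=1 clay=3 sprocket=3 zinc=4
After 10 (consume 1 bone): clay=3 sprocket=3 zinc=4
After 11 (gather 3 salt): clay=3 salt=3 sprocket=3 zinc=4
After 12 (craft sprocket): clay=3 sprocket=6 zinc=2
After 13 (gather 1 zinc): clay=3 sprocket=6 zinc=3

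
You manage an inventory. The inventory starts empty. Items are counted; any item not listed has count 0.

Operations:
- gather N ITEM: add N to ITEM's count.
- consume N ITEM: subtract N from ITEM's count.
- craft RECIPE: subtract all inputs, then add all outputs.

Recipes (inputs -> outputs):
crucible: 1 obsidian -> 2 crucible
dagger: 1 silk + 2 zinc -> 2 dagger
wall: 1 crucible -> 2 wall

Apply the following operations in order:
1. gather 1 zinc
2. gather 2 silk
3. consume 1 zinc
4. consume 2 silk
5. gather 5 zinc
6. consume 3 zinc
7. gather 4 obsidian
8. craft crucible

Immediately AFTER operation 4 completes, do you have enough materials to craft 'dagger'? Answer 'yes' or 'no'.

Answer: no

Derivation:
After 1 (gather 1 zinc): zinc=1
After 2 (gather 2 silk): silk=2 zinc=1
After 3 (consume 1 zinc): silk=2
After 4 (consume 2 silk): (empty)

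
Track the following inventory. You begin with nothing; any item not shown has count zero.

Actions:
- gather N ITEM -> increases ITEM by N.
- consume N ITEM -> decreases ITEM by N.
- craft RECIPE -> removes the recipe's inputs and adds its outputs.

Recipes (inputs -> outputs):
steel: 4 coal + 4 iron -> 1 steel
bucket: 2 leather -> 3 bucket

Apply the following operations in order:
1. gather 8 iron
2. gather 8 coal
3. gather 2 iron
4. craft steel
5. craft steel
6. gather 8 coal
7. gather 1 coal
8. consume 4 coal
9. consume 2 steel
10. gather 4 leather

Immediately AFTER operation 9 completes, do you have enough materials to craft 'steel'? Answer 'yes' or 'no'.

After 1 (gather 8 iron): iron=8
After 2 (gather 8 coal): coal=8 iron=8
After 3 (gather 2 iron): coal=8 iron=10
After 4 (craft steel): coal=4 iron=6 steel=1
After 5 (craft steel): iron=2 steel=2
After 6 (gather 8 coal): coal=8 iron=2 steel=2
After 7 (gather 1 coal): coal=9 iron=2 steel=2
After 8 (consume 4 coal): coal=5 iron=2 steel=2
After 9 (consume 2 steel): coal=5 iron=2

Answer: no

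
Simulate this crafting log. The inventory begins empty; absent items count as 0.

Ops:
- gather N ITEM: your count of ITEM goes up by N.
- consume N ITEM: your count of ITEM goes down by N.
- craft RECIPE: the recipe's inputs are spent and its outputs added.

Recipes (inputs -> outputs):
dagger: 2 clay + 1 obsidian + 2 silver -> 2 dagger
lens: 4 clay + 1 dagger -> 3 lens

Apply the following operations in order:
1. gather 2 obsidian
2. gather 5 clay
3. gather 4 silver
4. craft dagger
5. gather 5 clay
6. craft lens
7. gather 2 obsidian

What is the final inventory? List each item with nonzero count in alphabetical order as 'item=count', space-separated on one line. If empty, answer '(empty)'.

Answer: clay=4 dagger=1 lens=3 obsidian=3 silver=2

Derivation:
After 1 (gather 2 obsidian): obsidian=2
After 2 (gather 5 clay): clay=5 obsidian=2
After 3 (gather 4 silver): clay=5 obsidian=2 silver=4
After 4 (craft dagger): clay=3 dagger=2 obsidian=1 silver=2
After 5 (gather 5 clay): clay=8 dagger=2 obsidian=1 silver=2
After 6 (craft lens): clay=4 dagger=1 lens=3 obsidian=1 silver=2
After 7 (gather 2 obsidian): clay=4 dagger=1 lens=3 obsidian=3 silver=2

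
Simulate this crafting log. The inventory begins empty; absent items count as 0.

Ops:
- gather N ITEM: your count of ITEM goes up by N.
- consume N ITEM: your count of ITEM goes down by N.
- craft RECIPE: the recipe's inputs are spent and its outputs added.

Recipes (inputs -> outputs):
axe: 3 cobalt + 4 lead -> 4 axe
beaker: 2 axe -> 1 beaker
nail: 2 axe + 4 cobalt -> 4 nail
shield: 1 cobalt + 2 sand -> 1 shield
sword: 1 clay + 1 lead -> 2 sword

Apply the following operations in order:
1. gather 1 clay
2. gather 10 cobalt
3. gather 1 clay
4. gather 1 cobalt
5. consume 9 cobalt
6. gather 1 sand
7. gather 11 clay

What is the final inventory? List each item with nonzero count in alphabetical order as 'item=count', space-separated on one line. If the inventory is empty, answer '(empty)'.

After 1 (gather 1 clay): clay=1
After 2 (gather 10 cobalt): clay=1 cobalt=10
After 3 (gather 1 clay): clay=2 cobalt=10
After 4 (gather 1 cobalt): clay=2 cobalt=11
After 5 (consume 9 cobalt): clay=2 cobalt=2
After 6 (gather 1 sand): clay=2 cobalt=2 sand=1
After 7 (gather 11 clay): clay=13 cobalt=2 sand=1

Answer: clay=13 cobalt=2 sand=1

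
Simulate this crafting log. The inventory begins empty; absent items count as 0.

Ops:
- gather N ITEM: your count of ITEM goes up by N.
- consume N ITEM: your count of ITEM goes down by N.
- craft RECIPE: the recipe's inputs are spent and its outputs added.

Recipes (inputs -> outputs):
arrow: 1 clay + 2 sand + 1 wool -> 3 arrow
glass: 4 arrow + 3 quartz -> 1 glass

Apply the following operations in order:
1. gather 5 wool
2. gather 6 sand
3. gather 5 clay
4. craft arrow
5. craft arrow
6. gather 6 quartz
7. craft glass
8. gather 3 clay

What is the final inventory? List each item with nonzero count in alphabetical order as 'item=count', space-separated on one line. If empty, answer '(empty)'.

Answer: arrow=2 clay=6 glass=1 quartz=3 sand=2 wool=3

Derivation:
After 1 (gather 5 wool): wool=5
After 2 (gather 6 sand): sand=6 wool=5
After 3 (gather 5 clay): clay=5 sand=6 wool=5
After 4 (craft arrow): arrow=3 clay=4 sand=4 wool=4
After 5 (craft arrow): arrow=6 clay=3 sand=2 wool=3
After 6 (gather 6 quartz): arrow=6 clay=3 quartz=6 sand=2 wool=3
After 7 (craft glass): arrow=2 clay=3 glass=1 quartz=3 sand=2 wool=3
After 8 (gather 3 clay): arrow=2 clay=6 glass=1 quartz=3 sand=2 wool=3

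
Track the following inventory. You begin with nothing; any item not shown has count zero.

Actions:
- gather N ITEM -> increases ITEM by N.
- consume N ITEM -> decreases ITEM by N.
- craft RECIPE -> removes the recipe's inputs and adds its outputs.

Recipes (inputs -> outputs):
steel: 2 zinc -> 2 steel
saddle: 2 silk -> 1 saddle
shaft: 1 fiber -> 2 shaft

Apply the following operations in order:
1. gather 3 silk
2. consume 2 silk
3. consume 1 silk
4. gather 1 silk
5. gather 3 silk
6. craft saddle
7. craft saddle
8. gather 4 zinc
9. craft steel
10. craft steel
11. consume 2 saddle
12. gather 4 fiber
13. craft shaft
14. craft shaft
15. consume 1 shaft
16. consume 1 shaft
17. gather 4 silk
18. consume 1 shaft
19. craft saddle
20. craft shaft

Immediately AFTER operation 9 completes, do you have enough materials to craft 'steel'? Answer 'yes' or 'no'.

Answer: yes

Derivation:
After 1 (gather 3 silk): silk=3
After 2 (consume 2 silk): silk=1
After 3 (consume 1 silk): (empty)
After 4 (gather 1 silk): silk=1
After 5 (gather 3 silk): silk=4
After 6 (craft saddle): saddle=1 silk=2
After 7 (craft saddle): saddle=2
After 8 (gather 4 zinc): saddle=2 zinc=4
After 9 (craft steel): saddle=2 steel=2 zinc=2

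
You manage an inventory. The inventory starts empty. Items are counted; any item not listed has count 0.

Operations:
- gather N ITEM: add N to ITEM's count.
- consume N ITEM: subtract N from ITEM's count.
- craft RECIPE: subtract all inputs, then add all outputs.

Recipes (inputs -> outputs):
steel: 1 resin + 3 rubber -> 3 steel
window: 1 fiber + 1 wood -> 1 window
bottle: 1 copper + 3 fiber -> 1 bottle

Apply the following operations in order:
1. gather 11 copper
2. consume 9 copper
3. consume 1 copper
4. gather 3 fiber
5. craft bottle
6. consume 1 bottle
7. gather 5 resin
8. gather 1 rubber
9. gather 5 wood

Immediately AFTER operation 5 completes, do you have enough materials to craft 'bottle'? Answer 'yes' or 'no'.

Answer: no

Derivation:
After 1 (gather 11 copper): copper=11
After 2 (consume 9 copper): copper=2
After 3 (consume 1 copper): copper=1
After 4 (gather 3 fiber): copper=1 fiber=3
After 5 (craft bottle): bottle=1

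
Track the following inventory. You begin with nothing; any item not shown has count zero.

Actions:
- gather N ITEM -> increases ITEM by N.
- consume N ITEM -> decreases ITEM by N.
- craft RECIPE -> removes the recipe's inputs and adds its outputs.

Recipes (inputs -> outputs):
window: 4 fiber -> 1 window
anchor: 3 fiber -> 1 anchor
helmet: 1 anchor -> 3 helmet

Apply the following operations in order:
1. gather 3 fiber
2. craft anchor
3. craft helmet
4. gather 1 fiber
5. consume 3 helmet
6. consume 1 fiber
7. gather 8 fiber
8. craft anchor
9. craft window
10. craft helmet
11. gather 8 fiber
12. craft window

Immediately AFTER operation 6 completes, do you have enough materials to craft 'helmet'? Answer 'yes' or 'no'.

Answer: no

Derivation:
After 1 (gather 3 fiber): fiber=3
After 2 (craft anchor): anchor=1
After 3 (craft helmet): helmet=3
After 4 (gather 1 fiber): fiber=1 helmet=3
After 5 (consume 3 helmet): fiber=1
After 6 (consume 1 fiber): (empty)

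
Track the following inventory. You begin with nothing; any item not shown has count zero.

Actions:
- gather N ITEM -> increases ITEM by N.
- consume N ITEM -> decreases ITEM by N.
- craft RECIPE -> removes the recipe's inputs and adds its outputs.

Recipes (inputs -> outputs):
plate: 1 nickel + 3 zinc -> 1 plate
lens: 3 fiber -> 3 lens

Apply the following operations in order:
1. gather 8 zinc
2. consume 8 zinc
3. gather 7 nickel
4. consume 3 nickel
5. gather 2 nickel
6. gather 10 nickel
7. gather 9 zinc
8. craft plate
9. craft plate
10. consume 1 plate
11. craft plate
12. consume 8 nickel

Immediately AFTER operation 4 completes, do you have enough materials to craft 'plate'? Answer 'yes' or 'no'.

Answer: no

Derivation:
After 1 (gather 8 zinc): zinc=8
After 2 (consume 8 zinc): (empty)
After 3 (gather 7 nickel): nickel=7
After 4 (consume 3 nickel): nickel=4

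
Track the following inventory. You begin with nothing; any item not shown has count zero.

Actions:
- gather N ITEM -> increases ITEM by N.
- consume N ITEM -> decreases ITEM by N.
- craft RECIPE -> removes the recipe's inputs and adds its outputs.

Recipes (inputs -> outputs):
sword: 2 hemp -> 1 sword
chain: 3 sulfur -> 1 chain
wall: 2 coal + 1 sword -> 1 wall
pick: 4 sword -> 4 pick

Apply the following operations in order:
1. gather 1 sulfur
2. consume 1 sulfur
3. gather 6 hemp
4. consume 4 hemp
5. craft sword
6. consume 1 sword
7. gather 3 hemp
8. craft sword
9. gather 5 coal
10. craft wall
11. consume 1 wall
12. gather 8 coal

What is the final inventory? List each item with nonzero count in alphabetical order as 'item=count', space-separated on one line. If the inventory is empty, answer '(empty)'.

Answer: coal=11 hemp=1

Derivation:
After 1 (gather 1 sulfur): sulfur=1
After 2 (consume 1 sulfur): (empty)
After 3 (gather 6 hemp): hemp=6
After 4 (consume 4 hemp): hemp=2
After 5 (craft sword): sword=1
After 6 (consume 1 sword): (empty)
After 7 (gather 3 hemp): hemp=3
After 8 (craft sword): hemp=1 sword=1
After 9 (gather 5 coal): coal=5 hemp=1 sword=1
After 10 (craft wall): coal=3 hemp=1 wall=1
After 11 (consume 1 wall): coal=3 hemp=1
After 12 (gather 8 coal): coal=11 hemp=1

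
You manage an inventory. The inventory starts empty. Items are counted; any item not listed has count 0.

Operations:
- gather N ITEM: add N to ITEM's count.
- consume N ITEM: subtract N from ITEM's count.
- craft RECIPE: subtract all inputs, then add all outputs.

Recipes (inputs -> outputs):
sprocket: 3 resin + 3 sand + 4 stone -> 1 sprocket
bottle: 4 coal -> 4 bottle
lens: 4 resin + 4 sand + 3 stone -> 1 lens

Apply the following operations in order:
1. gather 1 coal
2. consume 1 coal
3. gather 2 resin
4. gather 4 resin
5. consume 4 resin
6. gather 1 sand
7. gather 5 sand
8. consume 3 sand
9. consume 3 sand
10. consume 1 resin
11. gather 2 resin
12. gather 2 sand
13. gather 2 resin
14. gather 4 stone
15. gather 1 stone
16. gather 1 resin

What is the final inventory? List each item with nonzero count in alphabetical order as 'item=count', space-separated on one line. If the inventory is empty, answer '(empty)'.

After 1 (gather 1 coal): coal=1
After 2 (consume 1 coal): (empty)
After 3 (gather 2 resin): resin=2
After 4 (gather 4 resin): resin=6
After 5 (consume 4 resin): resin=2
After 6 (gather 1 sand): resin=2 sand=1
After 7 (gather 5 sand): resin=2 sand=6
After 8 (consume 3 sand): resin=2 sand=3
After 9 (consume 3 sand): resin=2
After 10 (consume 1 resin): resin=1
After 11 (gather 2 resin): resin=3
After 12 (gather 2 sand): resin=3 sand=2
After 13 (gather 2 resin): resin=5 sand=2
After 14 (gather 4 stone): resin=5 sand=2 stone=4
After 15 (gather 1 stone): resin=5 sand=2 stone=5
After 16 (gather 1 resin): resin=6 sand=2 stone=5

Answer: resin=6 sand=2 stone=5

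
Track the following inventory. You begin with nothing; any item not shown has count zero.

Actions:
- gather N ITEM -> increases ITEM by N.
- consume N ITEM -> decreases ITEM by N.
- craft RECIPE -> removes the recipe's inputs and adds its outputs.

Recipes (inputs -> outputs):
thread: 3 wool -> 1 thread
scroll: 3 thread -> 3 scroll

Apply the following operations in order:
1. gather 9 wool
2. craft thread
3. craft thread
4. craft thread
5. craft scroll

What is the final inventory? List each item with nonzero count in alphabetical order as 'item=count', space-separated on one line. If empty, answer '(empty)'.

After 1 (gather 9 wool): wool=9
After 2 (craft thread): thread=1 wool=6
After 3 (craft thread): thread=2 wool=3
After 4 (craft thread): thread=3
After 5 (craft scroll): scroll=3

Answer: scroll=3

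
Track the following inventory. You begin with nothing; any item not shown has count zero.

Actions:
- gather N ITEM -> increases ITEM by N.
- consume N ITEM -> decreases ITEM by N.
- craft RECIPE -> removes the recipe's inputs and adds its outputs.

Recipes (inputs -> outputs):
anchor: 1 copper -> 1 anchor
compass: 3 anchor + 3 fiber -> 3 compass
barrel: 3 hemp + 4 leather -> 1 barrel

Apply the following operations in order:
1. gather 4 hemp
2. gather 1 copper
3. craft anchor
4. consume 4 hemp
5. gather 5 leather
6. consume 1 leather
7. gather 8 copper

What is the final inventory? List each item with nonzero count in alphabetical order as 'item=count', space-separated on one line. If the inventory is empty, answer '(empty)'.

After 1 (gather 4 hemp): hemp=4
After 2 (gather 1 copper): copper=1 hemp=4
After 3 (craft anchor): anchor=1 hemp=4
After 4 (consume 4 hemp): anchor=1
After 5 (gather 5 leather): anchor=1 leather=5
After 6 (consume 1 leather): anchor=1 leather=4
After 7 (gather 8 copper): anchor=1 copper=8 leather=4

Answer: anchor=1 copper=8 leather=4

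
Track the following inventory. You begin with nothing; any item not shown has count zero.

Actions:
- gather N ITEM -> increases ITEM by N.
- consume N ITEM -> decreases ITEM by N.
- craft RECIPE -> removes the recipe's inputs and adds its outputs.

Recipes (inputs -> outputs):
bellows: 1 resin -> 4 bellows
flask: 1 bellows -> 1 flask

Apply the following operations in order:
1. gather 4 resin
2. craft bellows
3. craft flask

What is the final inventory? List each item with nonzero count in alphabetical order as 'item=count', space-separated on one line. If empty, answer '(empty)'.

Answer: bellows=3 flask=1 resin=3

Derivation:
After 1 (gather 4 resin): resin=4
After 2 (craft bellows): bellows=4 resin=3
After 3 (craft flask): bellows=3 flask=1 resin=3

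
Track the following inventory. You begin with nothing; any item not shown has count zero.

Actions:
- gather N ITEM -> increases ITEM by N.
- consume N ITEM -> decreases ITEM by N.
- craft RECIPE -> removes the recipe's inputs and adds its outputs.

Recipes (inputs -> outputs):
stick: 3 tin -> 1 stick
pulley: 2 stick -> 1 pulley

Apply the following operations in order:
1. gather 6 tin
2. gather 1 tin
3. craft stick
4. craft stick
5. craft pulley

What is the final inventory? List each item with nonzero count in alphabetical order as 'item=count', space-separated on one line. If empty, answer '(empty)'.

After 1 (gather 6 tin): tin=6
After 2 (gather 1 tin): tin=7
After 3 (craft stick): stick=1 tin=4
After 4 (craft stick): stick=2 tin=1
After 5 (craft pulley): pulley=1 tin=1

Answer: pulley=1 tin=1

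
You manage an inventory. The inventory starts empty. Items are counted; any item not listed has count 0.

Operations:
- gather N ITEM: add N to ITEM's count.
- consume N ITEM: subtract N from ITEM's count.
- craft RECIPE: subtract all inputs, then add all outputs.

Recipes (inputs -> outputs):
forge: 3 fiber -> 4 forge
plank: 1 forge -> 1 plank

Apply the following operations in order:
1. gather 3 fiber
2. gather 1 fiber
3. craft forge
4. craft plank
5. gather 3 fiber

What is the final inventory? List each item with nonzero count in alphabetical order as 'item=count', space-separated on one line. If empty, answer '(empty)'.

Answer: fiber=4 forge=3 plank=1

Derivation:
After 1 (gather 3 fiber): fiber=3
After 2 (gather 1 fiber): fiber=4
After 3 (craft forge): fiber=1 forge=4
After 4 (craft plank): fiber=1 forge=3 plank=1
After 5 (gather 3 fiber): fiber=4 forge=3 plank=1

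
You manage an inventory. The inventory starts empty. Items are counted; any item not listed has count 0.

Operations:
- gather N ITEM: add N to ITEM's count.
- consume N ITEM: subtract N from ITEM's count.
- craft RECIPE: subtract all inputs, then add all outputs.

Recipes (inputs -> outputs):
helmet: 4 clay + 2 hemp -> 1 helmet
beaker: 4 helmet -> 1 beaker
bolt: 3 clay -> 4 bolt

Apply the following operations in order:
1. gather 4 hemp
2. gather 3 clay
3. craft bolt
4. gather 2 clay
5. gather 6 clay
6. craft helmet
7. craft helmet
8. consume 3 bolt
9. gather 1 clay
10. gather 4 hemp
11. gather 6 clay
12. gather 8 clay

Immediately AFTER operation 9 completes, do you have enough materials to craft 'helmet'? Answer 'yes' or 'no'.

Answer: no

Derivation:
After 1 (gather 4 hemp): hemp=4
After 2 (gather 3 clay): clay=3 hemp=4
After 3 (craft bolt): bolt=4 hemp=4
After 4 (gather 2 clay): bolt=4 clay=2 hemp=4
After 5 (gather 6 clay): bolt=4 clay=8 hemp=4
After 6 (craft helmet): bolt=4 clay=4 helmet=1 hemp=2
After 7 (craft helmet): bolt=4 helmet=2
After 8 (consume 3 bolt): bolt=1 helmet=2
After 9 (gather 1 clay): bolt=1 clay=1 helmet=2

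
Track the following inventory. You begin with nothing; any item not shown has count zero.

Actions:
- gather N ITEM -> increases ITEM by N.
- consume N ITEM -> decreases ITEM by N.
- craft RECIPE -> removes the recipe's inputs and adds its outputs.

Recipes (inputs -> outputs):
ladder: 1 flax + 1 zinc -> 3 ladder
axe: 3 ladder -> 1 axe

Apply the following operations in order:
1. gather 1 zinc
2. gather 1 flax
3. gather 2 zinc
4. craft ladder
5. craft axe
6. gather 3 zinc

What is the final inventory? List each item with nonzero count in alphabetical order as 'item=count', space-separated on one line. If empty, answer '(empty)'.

Answer: axe=1 zinc=5

Derivation:
After 1 (gather 1 zinc): zinc=1
After 2 (gather 1 flax): flax=1 zinc=1
After 3 (gather 2 zinc): flax=1 zinc=3
After 4 (craft ladder): ladder=3 zinc=2
After 5 (craft axe): axe=1 zinc=2
After 6 (gather 3 zinc): axe=1 zinc=5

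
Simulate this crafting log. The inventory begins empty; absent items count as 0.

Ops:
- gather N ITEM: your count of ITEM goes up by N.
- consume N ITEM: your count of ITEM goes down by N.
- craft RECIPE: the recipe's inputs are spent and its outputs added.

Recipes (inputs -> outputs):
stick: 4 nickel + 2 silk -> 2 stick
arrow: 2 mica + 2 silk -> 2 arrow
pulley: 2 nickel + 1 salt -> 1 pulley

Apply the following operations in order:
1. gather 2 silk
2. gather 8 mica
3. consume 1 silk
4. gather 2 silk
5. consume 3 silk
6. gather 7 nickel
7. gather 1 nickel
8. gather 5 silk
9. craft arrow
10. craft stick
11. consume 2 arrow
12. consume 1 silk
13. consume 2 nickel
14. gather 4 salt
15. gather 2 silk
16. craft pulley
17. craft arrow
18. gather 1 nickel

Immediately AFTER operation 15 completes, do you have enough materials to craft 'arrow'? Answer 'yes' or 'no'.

Answer: yes

Derivation:
After 1 (gather 2 silk): silk=2
After 2 (gather 8 mica): mica=8 silk=2
After 3 (consume 1 silk): mica=8 silk=1
After 4 (gather 2 silk): mica=8 silk=3
After 5 (consume 3 silk): mica=8
After 6 (gather 7 nickel): mica=8 nickel=7
After 7 (gather 1 nickel): mica=8 nickel=8
After 8 (gather 5 silk): mica=8 nickel=8 silk=5
After 9 (craft arrow): arrow=2 mica=6 nickel=8 silk=3
After 10 (craft stick): arrow=2 mica=6 nickel=4 silk=1 stick=2
After 11 (consume 2 arrow): mica=6 nickel=4 silk=1 stick=2
After 12 (consume 1 silk): mica=6 nickel=4 stick=2
After 13 (consume 2 nickel): mica=6 nickel=2 stick=2
After 14 (gather 4 salt): mica=6 nickel=2 salt=4 stick=2
After 15 (gather 2 silk): mica=6 nickel=2 salt=4 silk=2 stick=2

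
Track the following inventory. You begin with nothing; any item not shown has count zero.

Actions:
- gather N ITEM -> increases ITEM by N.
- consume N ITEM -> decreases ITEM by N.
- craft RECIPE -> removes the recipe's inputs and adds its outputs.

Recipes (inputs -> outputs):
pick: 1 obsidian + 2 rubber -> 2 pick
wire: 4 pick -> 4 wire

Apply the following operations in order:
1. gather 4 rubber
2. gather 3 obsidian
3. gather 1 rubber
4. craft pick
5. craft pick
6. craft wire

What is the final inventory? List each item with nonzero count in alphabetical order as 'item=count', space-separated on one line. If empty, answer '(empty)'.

After 1 (gather 4 rubber): rubber=4
After 2 (gather 3 obsidian): obsidian=3 rubber=4
After 3 (gather 1 rubber): obsidian=3 rubber=5
After 4 (craft pick): obsidian=2 pick=2 rubber=3
After 5 (craft pick): obsidian=1 pick=4 rubber=1
After 6 (craft wire): obsidian=1 rubber=1 wire=4

Answer: obsidian=1 rubber=1 wire=4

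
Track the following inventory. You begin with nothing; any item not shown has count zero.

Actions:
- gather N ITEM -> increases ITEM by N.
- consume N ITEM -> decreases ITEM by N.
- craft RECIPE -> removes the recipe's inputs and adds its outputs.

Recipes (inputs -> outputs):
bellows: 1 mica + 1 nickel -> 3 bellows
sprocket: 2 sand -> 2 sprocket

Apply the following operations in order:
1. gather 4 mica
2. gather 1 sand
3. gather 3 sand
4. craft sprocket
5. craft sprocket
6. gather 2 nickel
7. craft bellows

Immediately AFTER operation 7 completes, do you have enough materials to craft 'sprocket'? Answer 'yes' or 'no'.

After 1 (gather 4 mica): mica=4
After 2 (gather 1 sand): mica=4 sand=1
After 3 (gather 3 sand): mica=4 sand=4
After 4 (craft sprocket): mica=4 sand=2 sprocket=2
After 5 (craft sprocket): mica=4 sprocket=4
After 6 (gather 2 nickel): mica=4 nickel=2 sprocket=4
After 7 (craft bellows): bellows=3 mica=3 nickel=1 sprocket=4

Answer: no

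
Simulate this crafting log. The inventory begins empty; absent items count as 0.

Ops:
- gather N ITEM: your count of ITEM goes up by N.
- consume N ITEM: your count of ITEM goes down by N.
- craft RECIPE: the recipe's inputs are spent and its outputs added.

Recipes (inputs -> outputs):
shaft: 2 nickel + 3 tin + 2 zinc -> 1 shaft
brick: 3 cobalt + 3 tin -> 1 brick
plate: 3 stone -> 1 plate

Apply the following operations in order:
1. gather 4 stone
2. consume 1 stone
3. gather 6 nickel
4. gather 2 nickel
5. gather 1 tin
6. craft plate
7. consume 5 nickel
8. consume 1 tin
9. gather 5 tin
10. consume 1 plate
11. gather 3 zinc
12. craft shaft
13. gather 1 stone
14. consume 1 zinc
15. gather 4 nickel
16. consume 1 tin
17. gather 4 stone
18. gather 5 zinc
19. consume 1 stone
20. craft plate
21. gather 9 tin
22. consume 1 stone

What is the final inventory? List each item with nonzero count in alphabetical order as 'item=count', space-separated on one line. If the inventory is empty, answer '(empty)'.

After 1 (gather 4 stone): stone=4
After 2 (consume 1 stone): stone=3
After 3 (gather 6 nickel): nickel=6 stone=3
After 4 (gather 2 nickel): nickel=8 stone=3
After 5 (gather 1 tin): nickel=8 stone=3 tin=1
After 6 (craft plate): nickel=8 plate=1 tin=1
After 7 (consume 5 nickel): nickel=3 plate=1 tin=1
After 8 (consume 1 tin): nickel=3 plate=1
After 9 (gather 5 tin): nickel=3 plate=1 tin=5
After 10 (consume 1 plate): nickel=3 tin=5
After 11 (gather 3 zinc): nickel=3 tin=5 zinc=3
After 12 (craft shaft): nickel=1 shaft=1 tin=2 zinc=1
After 13 (gather 1 stone): nickel=1 shaft=1 stone=1 tin=2 zinc=1
After 14 (consume 1 zinc): nickel=1 shaft=1 stone=1 tin=2
After 15 (gather 4 nickel): nickel=5 shaft=1 stone=1 tin=2
After 16 (consume 1 tin): nickel=5 shaft=1 stone=1 tin=1
After 17 (gather 4 stone): nickel=5 shaft=1 stone=5 tin=1
After 18 (gather 5 zinc): nickel=5 shaft=1 stone=5 tin=1 zinc=5
After 19 (consume 1 stone): nickel=5 shaft=1 stone=4 tin=1 zinc=5
After 20 (craft plate): nickel=5 plate=1 shaft=1 stone=1 tin=1 zinc=5
After 21 (gather 9 tin): nickel=5 plate=1 shaft=1 stone=1 tin=10 zinc=5
After 22 (consume 1 stone): nickel=5 plate=1 shaft=1 tin=10 zinc=5

Answer: nickel=5 plate=1 shaft=1 tin=10 zinc=5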